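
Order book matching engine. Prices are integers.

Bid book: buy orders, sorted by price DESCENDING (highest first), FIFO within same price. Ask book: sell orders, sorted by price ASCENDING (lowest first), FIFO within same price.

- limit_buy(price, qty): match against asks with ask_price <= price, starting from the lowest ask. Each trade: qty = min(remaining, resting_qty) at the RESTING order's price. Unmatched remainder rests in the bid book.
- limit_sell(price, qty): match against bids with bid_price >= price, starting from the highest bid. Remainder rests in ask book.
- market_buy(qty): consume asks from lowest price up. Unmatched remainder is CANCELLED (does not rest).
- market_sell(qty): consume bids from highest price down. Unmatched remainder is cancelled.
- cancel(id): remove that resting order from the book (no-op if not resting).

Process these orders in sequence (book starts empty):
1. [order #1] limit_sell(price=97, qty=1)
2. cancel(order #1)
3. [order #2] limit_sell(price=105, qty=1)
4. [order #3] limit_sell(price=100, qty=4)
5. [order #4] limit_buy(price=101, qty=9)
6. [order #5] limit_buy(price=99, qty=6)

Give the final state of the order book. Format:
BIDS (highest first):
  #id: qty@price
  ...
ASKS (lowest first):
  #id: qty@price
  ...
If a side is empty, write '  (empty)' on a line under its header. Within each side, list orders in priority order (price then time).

After op 1 [order #1] limit_sell(price=97, qty=1): fills=none; bids=[-] asks=[#1:1@97]
After op 2 cancel(order #1): fills=none; bids=[-] asks=[-]
After op 3 [order #2] limit_sell(price=105, qty=1): fills=none; bids=[-] asks=[#2:1@105]
After op 4 [order #3] limit_sell(price=100, qty=4): fills=none; bids=[-] asks=[#3:4@100 #2:1@105]
After op 5 [order #4] limit_buy(price=101, qty=9): fills=#4x#3:4@100; bids=[#4:5@101] asks=[#2:1@105]
After op 6 [order #5] limit_buy(price=99, qty=6): fills=none; bids=[#4:5@101 #5:6@99] asks=[#2:1@105]

Answer: BIDS (highest first):
  #4: 5@101
  #5: 6@99
ASKS (lowest first):
  #2: 1@105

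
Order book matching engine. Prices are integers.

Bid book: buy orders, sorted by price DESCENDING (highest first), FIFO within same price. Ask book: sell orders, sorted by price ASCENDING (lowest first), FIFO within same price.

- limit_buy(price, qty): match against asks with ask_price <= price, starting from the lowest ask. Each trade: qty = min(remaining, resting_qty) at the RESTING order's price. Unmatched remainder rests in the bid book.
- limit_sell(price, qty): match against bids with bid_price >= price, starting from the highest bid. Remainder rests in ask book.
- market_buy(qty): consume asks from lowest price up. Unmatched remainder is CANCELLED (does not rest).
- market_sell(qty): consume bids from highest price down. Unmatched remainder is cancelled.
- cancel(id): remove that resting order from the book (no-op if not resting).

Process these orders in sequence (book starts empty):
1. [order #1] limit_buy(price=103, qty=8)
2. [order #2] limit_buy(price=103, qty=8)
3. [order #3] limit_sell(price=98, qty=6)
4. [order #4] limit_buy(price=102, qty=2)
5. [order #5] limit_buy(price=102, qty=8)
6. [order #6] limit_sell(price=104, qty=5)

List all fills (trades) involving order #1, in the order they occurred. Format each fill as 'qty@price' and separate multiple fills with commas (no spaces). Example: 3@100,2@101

After op 1 [order #1] limit_buy(price=103, qty=8): fills=none; bids=[#1:8@103] asks=[-]
After op 2 [order #2] limit_buy(price=103, qty=8): fills=none; bids=[#1:8@103 #2:8@103] asks=[-]
After op 3 [order #3] limit_sell(price=98, qty=6): fills=#1x#3:6@103; bids=[#1:2@103 #2:8@103] asks=[-]
After op 4 [order #4] limit_buy(price=102, qty=2): fills=none; bids=[#1:2@103 #2:8@103 #4:2@102] asks=[-]
After op 5 [order #5] limit_buy(price=102, qty=8): fills=none; bids=[#1:2@103 #2:8@103 #4:2@102 #5:8@102] asks=[-]
After op 6 [order #6] limit_sell(price=104, qty=5): fills=none; bids=[#1:2@103 #2:8@103 #4:2@102 #5:8@102] asks=[#6:5@104]

Answer: 6@103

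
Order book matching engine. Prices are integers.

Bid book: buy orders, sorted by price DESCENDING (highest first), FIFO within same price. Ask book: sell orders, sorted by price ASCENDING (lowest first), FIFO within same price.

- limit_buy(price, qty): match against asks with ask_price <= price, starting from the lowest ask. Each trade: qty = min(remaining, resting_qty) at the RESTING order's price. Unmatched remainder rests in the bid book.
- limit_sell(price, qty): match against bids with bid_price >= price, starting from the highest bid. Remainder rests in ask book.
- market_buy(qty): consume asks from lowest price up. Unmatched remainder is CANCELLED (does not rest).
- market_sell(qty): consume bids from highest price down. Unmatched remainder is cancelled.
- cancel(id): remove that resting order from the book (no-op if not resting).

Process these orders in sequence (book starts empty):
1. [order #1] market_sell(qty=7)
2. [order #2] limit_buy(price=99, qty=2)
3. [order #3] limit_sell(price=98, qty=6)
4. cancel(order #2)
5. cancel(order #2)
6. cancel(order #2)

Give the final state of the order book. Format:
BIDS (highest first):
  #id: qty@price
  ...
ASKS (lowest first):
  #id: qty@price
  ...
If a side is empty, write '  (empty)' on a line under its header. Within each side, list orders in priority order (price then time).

After op 1 [order #1] market_sell(qty=7): fills=none; bids=[-] asks=[-]
After op 2 [order #2] limit_buy(price=99, qty=2): fills=none; bids=[#2:2@99] asks=[-]
After op 3 [order #3] limit_sell(price=98, qty=6): fills=#2x#3:2@99; bids=[-] asks=[#3:4@98]
After op 4 cancel(order #2): fills=none; bids=[-] asks=[#3:4@98]
After op 5 cancel(order #2): fills=none; bids=[-] asks=[#3:4@98]
After op 6 cancel(order #2): fills=none; bids=[-] asks=[#3:4@98]

Answer: BIDS (highest first):
  (empty)
ASKS (lowest first):
  #3: 4@98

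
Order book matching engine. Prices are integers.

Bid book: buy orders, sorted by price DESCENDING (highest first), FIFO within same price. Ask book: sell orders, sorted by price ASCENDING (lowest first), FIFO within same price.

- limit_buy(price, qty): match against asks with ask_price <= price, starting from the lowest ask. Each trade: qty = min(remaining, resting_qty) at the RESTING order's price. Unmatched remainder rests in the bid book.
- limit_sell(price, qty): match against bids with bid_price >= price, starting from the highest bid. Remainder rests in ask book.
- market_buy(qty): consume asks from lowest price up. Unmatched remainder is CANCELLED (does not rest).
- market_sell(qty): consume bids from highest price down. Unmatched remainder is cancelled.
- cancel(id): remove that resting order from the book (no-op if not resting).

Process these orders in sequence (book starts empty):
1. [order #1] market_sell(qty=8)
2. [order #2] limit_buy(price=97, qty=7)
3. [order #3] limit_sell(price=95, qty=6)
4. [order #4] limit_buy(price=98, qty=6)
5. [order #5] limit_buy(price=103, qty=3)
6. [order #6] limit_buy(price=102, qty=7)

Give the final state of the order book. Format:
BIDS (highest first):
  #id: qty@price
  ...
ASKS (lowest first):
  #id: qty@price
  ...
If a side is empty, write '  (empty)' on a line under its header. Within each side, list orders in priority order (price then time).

Answer: BIDS (highest first):
  #5: 3@103
  #6: 7@102
  #4: 6@98
  #2: 1@97
ASKS (lowest first):
  (empty)

Derivation:
After op 1 [order #1] market_sell(qty=8): fills=none; bids=[-] asks=[-]
After op 2 [order #2] limit_buy(price=97, qty=7): fills=none; bids=[#2:7@97] asks=[-]
After op 3 [order #3] limit_sell(price=95, qty=6): fills=#2x#3:6@97; bids=[#2:1@97] asks=[-]
After op 4 [order #4] limit_buy(price=98, qty=6): fills=none; bids=[#4:6@98 #2:1@97] asks=[-]
After op 5 [order #5] limit_buy(price=103, qty=3): fills=none; bids=[#5:3@103 #4:6@98 #2:1@97] asks=[-]
After op 6 [order #6] limit_buy(price=102, qty=7): fills=none; bids=[#5:3@103 #6:7@102 #4:6@98 #2:1@97] asks=[-]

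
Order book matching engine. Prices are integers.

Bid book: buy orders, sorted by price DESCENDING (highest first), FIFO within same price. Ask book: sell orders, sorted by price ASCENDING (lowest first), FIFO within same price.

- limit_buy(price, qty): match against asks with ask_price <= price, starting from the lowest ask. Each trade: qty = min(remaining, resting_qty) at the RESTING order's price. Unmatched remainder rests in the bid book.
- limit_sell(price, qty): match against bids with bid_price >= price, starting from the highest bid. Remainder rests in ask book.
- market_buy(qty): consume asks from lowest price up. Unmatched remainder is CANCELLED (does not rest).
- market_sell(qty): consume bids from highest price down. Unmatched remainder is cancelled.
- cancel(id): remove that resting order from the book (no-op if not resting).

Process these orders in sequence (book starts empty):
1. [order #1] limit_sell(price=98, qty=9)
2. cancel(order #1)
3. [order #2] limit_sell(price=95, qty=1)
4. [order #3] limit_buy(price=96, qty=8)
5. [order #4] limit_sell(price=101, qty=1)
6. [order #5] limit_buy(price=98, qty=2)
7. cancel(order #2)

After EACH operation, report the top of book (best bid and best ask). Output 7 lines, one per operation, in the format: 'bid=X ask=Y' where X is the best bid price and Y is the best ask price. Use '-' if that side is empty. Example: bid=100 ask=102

After op 1 [order #1] limit_sell(price=98, qty=9): fills=none; bids=[-] asks=[#1:9@98]
After op 2 cancel(order #1): fills=none; bids=[-] asks=[-]
After op 3 [order #2] limit_sell(price=95, qty=1): fills=none; bids=[-] asks=[#2:1@95]
After op 4 [order #3] limit_buy(price=96, qty=8): fills=#3x#2:1@95; bids=[#3:7@96] asks=[-]
After op 5 [order #4] limit_sell(price=101, qty=1): fills=none; bids=[#3:7@96] asks=[#4:1@101]
After op 6 [order #5] limit_buy(price=98, qty=2): fills=none; bids=[#5:2@98 #3:7@96] asks=[#4:1@101]
After op 7 cancel(order #2): fills=none; bids=[#5:2@98 #3:7@96] asks=[#4:1@101]

Answer: bid=- ask=98
bid=- ask=-
bid=- ask=95
bid=96 ask=-
bid=96 ask=101
bid=98 ask=101
bid=98 ask=101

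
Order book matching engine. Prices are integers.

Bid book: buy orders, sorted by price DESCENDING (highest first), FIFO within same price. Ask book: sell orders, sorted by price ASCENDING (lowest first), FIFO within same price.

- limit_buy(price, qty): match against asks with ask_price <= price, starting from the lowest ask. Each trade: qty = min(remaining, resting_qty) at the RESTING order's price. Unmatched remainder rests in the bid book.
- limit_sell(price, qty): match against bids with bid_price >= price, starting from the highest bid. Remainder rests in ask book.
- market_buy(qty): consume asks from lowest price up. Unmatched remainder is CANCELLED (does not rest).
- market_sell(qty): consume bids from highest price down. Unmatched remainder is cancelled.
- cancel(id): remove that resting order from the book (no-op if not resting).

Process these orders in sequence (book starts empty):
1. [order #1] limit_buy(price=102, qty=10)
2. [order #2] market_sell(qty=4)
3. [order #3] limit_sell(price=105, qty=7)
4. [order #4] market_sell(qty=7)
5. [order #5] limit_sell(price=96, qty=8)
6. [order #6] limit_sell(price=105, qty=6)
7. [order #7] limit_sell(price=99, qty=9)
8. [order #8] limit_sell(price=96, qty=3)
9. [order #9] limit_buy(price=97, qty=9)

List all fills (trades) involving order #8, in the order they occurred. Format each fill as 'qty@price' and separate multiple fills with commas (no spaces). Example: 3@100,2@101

Answer: 1@96

Derivation:
After op 1 [order #1] limit_buy(price=102, qty=10): fills=none; bids=[#1:10@102] asks=[-]
After op 2 [order #2] market_sell(qty=4): fills=#1x#2:4@102; bids=[#1:6@102] asks=[-]
After op 3 [order #3] limit_sell(price=105, qty=7): fills=none; bids=[#1:6@102] asks=[#3:7@105]
After op 4 [order #4] market_sell(qty=7): fills=#1x#4:6@102; bids=[-] asks=[#3:7@105]
After op 5 [order #5] limit_sell(price=96, qty=8): fills=none; bids=[-] asks=[#5:8@96 #3:7@105]
After op 6 [order #6] limit_sell(price=105, qty=6): fills=none; bids=[-] asks=[#5:8@96 #3:7@105 #6:6@105]
After op 7 [order #7] limit_sell(price=99, qty=9): fills=none; bids=[-] asks=[#5:8@96 #7:9@99 #3:7@105 #6:6@105]
After op 8 [order #8] limit_sell(price=96, qty=3): fills=none; bids=[-] asks=[#5:8@96 #8:3@96 #7:9@99 #3:7@105 #6:6@105]
After op 9 [order #9] limit_buy(price=97, qty=9): fills=#9x#5:8@96 #9x#8:1@96; bids=[-] asks=[#8:2@96 #7:9@99 #3:7@105 #6:6@105]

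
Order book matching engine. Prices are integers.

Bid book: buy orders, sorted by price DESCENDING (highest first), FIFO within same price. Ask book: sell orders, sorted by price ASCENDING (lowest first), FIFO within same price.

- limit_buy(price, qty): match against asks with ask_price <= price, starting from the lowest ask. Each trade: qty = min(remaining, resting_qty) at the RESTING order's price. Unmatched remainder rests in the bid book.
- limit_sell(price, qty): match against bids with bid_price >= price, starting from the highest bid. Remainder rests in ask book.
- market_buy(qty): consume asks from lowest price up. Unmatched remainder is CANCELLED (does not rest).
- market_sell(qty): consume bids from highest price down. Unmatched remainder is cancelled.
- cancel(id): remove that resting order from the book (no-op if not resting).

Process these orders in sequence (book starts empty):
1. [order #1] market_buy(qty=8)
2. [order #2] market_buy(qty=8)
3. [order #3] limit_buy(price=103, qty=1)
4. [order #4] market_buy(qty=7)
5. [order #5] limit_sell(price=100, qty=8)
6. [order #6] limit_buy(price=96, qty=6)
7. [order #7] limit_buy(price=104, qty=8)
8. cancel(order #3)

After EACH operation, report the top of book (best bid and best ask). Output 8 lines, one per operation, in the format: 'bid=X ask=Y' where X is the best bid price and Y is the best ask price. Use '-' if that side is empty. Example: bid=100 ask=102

After op 1 [order #1] market_buy(qty=8): fills=none; bids=[-] asks=[-]
After op 2 [order #2] market_buy(qty=8): fills=none; bids=[-] asks=[-]
After op 3 [order #3] limit_buy(price=103, qty=1): fills=none; bids=[#3:1@103] asks=[-]
After op 4 [order #4] market_buy(qty=7): fills=none; bids=[#3:1@103] asks=[-]
After op 5 [order #5] limit_sell(price=100, qty=8): fills=#3x#5:1@103; bids=[-] asks=[#5:7@100]
After op 6 [order #6] limit_buy(price=96, qty=6): fills=none; bids=[#6:6@96] asks=[#5:7@100]
After op 7 [order #7] limit_buy(price=104, qty=8): fills=#7x#5:7@100; bids=[#7:1@104 #6:6@96] asks=[-]
After op 8 cancel(order #3): fills=none; bids=[#7:1@104 #6:6@96] asks=[-]

Answer: bid=- ask=-
bid=- ask=-
bid=103 ask=-
bid=103 ask=-
bid=- ask=100
bid=96 ask=100
bid=104 ask=-
bid=104 ask=-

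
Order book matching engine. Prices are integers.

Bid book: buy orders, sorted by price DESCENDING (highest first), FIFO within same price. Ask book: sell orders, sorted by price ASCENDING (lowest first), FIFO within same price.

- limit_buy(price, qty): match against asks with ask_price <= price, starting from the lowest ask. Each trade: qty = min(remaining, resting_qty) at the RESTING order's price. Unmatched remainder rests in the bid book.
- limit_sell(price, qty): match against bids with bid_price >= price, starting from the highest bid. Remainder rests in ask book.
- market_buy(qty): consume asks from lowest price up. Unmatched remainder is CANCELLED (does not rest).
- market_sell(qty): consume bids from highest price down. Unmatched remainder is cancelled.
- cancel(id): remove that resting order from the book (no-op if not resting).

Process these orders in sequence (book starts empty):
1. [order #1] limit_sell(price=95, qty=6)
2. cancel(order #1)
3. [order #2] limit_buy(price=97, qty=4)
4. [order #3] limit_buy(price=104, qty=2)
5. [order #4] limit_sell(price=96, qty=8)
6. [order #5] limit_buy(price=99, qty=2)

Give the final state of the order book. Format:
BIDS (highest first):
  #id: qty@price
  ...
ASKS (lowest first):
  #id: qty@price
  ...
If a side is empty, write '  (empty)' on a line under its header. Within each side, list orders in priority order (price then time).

Answer: BIDS (highest first):
  (empty)
ASKS (lowest first):
  (empty)

Derivation:
After op 1 [order #1] limit_sell(price=95, qty=6): fills=none; bids=[-] asks=[#1:6@95]
After op 2 cancel(order #1): fills=none; bids=[-] asks=[-]
After op 3 [order #2] limit_buy(price=97, qty=4): fills=none; bids=[#2:4@97] asks=[-]
After op 4 [order #3] limit_buy(price=104, qty=2): fills=none; bids=[#3:2@104 #2:4@97] asks=[-]
After op 5 [order #4] limit_sell(price=96, qty=8): fills=#3x#4:2@104 #2x#4:4@97; bids=[-] asks=[#4:2@96]
After op 6 [order #5] limit_buy(price=99, qty=2): fills=#5x#4:2@96; bids=[-] asks=[-]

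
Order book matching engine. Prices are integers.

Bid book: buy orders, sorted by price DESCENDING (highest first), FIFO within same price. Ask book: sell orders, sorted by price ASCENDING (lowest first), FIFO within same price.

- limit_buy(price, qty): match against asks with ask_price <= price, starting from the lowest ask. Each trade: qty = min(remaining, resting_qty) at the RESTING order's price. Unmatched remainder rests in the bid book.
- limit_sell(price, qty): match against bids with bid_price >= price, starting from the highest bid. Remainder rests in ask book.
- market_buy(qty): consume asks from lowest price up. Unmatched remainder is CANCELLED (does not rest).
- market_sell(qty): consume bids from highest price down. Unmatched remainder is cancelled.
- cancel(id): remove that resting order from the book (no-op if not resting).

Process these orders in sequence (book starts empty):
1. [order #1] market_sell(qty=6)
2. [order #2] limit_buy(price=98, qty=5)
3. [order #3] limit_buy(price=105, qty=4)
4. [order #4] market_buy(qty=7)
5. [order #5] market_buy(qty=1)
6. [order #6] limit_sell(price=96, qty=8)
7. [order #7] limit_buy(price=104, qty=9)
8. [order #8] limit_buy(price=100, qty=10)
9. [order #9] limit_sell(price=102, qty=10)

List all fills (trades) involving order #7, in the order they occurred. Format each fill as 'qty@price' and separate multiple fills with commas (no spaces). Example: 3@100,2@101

After op 1 [order #1] market_sell(qty=6): fills=none; bids=[-] asks=[-]
After op 2 [order #2] limit_buy(price=98, qty=5): fills=none; bids=[#2:5@98] asks=[-]
After op 3 [order #3] limit_buy(price=105, qty=4): fills=none; bids=[#3:4@105 #2:5@98] asks=[-]
After op 4 [order #4] market_buy(qty=7): fills=none; bids=[#3:4@105 #2:5@98] asks=[-]
After op 5 [order #5] market_buy(qty=1): fills=none; bids=[#3:4@105 #2:5@98] asks=[-]
After op 6 [order #6] limit_sell(price=96, qty=8): fills=#3x#6:4@105 #2x#6:4@98; bids=[#2:1@98] asks=[-]
After op 7 [order #7] limit_buy(price=104, qty=9): fills=none; bids=[#7:9@104 #2:1@98] asks=[-]
After op 8 [order #8] limit_buy(price=100, qty=10): fills=none; bids=[#7:9@104 #8:10@100 #2:1@98] asks=[-]
After op 9 [order #9] limit_sell(price=102, qty=10): fills=#7x#9:9@104; bids=[#8:10@100 #2:1@98] asks=[#9:1@102]

Answer: 9@104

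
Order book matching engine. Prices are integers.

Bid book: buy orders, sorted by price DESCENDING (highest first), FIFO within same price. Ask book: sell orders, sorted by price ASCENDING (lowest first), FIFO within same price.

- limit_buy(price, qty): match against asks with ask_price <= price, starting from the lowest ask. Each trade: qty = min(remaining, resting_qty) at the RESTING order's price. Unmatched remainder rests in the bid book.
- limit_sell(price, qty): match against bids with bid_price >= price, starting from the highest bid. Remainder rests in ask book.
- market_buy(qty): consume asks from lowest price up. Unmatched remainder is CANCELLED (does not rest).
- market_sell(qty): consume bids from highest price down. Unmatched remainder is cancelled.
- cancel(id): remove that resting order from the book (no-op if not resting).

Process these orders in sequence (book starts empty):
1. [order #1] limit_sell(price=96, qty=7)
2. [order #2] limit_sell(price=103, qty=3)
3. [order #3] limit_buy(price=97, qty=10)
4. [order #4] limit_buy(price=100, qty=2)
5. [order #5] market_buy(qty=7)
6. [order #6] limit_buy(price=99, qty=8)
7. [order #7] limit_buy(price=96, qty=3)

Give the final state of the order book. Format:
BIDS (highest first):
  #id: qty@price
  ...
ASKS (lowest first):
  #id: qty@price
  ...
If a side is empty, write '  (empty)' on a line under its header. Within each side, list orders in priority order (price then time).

After op 1 [order #1] limit_sell(price=96, qty=7): fills=none; bids=[-] asks=[#1:7@96]
After op 2 [order #2] limit_sell(price=103, qty=3): fills=none; bids=[-] asks=[#1:7@96 #2:3@103]
After op 3 [order #3] limit_buy(price=97, qty=10): fills=#3x#1:7@96; bids=[#3:3@97] asks=[#2:3@103]
After op 4 [order #4] limit_buy(price=100, qty=2): fills=none; bids=[#4:2@100 #3:3@97] asks=[#2:3@103]
After op 5 [order #5] market_buy(qty=7): fills=#5x#2:3@103; bids=[#4:2@100 #3:3@97] asks=[-]
After op 6 [order #6] limit_buy(price=99, qty=8): fills=none; bids=[#4:2@100 #6:8@99 #3:3@97] asks=[-]
After op 7 [order #7] limit_buy(price=96, qty=3): fills=none; bids=[#4:2@100 #6:8@99 #3:3@97 #7:3@96] asks=[-]

Answer: BIDS (highest first):
  #4: 2@100
  #6: 8@99
  #3: 3@97
  #7: 3@96
ASKS (lowest first):
  (empty)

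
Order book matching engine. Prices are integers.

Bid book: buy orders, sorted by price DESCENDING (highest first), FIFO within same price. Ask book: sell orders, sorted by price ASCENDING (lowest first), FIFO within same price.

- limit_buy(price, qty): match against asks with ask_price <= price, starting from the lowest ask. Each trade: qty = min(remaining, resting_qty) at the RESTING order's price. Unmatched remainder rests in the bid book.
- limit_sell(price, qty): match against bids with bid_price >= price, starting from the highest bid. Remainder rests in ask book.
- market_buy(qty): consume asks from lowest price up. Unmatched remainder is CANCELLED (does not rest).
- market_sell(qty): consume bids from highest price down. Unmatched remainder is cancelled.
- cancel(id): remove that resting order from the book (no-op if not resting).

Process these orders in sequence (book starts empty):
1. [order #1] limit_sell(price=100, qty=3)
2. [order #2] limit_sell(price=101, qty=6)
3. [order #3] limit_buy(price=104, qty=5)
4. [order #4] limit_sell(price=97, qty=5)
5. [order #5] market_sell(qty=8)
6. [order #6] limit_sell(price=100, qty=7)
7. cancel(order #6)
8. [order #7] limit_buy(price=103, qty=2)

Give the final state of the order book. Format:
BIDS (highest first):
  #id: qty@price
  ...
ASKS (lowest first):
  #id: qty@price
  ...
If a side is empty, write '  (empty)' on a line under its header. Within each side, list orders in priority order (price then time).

After op 1 [order #1] limit_sell(price=100, qty=3): fills=none; bids=[-] asks=[#1:3@100]
After op 2 [order #2] limit_sell(price=101, qty=6): fills=none; bids=[-] asks=[#1:3@100 #2:6@101]
After op 3 [order #3] limit_buy(price=104, qty=5): fills=#3x#1:3@100 #3x#2:2@101; bids=[-] asks=[#2:4@101]
After op 4 [order #4] limit_sell(price=97, qty=5): fills=none; bids=[-] asks=[#4:5@97 #2:4@101]
After op 5 [order #5] market_sell(qty=8): fills=none; bids=[-] asks=[#4:5@97 #2:4@101]
After op 6 [order #6] limit_sell(price=100, qty=7): fills=none; bids=[-] asks=[#4:5@97 #6:7@100 #2:4@101]
After op 7 cancel(order #6): fills=none; bids=[-] asks=[#4:5@97 #2:4@101]
After op 8 [order #7] limit_buy(price=103, qty=2): fills=#7x#4:2@97; bids=[-] asks=[#4:3@97 #2:4@101]

Answer: BIDS (highest first):
  (empty)
ASKS (lowest first):
  #4: 3@97
  #2: 4@101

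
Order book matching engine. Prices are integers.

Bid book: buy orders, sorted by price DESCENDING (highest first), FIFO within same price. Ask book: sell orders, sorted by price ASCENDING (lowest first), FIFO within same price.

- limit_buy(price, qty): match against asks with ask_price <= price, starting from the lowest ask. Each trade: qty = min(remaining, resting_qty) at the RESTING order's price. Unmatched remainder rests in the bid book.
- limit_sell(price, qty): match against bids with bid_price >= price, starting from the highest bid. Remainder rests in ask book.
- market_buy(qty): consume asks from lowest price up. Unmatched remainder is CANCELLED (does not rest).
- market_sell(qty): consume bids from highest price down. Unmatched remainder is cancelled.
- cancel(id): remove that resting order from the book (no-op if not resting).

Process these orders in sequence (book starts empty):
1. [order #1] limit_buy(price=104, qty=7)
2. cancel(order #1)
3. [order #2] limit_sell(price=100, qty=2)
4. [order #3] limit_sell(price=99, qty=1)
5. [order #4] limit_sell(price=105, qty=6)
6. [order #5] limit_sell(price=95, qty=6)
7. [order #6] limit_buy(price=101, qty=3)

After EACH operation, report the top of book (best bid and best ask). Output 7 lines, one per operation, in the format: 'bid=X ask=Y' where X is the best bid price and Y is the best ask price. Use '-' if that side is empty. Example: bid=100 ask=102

Answer: bid=104 ask=-
bid=- ask=-
bid=- ask=100
bid=- ask=99
bid=- ask=99
bid=- ask=95
bid=- ask=95

Derivation:
After op 1 [order #1] limit_buy(price=104, qty=7): fills=none; bids=[#1:7@104] asks=[-]
After op 2 cancel(order #1): fills=none; bids=[-] asks=[-]
After op 3 [order #2] limit_sell(price=100, qty=2): fills=none; bids=[-] asks=[#2:2@100]
After op 4 [order #3] limit_sell(price=99, qty=1): fills=none; bids=[-] asks=[#3:1@99 #2:2@100]
After op 5 [order #4] limit_sell(price=105, qty=6): fills=none; bids=[-] asks=[#3:1@99 #2:2@100 #4:6@105]
After op 6 [order #5] limit_sell(price=95, qty=6): fills=none; bids=[-] asks=[#5:6@95 #3:1@99 #2:2@100 #4:6@105]
After op 7 [order #6] limit_buy(price=101, qty=3): fills=#6x#5:3@95; bids=[-] asks=[#5:3@95 #3:1@99 #2:2@100 #4:6@105]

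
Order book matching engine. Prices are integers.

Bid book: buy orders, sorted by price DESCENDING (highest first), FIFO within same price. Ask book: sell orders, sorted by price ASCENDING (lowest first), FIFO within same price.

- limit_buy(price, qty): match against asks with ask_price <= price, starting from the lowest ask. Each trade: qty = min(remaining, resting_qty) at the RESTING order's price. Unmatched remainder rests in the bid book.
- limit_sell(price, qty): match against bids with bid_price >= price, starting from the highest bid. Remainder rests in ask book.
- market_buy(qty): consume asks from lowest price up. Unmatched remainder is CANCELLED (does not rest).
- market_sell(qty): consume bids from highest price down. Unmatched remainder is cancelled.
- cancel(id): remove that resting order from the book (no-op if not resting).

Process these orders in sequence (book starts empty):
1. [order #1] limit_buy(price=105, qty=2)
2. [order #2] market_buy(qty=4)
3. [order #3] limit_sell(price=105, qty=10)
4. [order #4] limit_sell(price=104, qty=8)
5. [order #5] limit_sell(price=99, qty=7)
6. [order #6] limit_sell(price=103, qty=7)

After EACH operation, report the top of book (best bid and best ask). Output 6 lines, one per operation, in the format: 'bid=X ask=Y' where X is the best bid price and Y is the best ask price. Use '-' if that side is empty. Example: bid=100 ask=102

After op 1 [order #1] limit_buy(price=105, qty=2): fills=none; bids=[#1:2@105] asks=[-]
After op 2 [order #2] market_buy(qty=4): fills=none; bids=[#1:2@105] asks=[-]
After op 3 [order #3] limit_sell(price=105, qty=10): fills=#1x#3:2@105; bids=[-] asks=[#3:8@105]
After op 4 [order #4] limit_sell(price=104, qty=8): fills=none; bids=[-] asks=[#4:8@104 #3:8@105]
After op 5 [order #5] limit_sell(price=99, qty=7): fills=none; bids=[-] asks=[#5:7@99 #4:8@104 #3:8@105]
After op 6 [order #6] limit_sell(price=103, qty=7): fills=none; bids=[-] asks=[#5:7@99 #6:7@103 #4:8@104 #3:8@105]

Answer: bid=105 ask=-
bid=105 ask=-
bid=- ask=105
bid=- ask=104
bid=- ask=99
bid=- ask=99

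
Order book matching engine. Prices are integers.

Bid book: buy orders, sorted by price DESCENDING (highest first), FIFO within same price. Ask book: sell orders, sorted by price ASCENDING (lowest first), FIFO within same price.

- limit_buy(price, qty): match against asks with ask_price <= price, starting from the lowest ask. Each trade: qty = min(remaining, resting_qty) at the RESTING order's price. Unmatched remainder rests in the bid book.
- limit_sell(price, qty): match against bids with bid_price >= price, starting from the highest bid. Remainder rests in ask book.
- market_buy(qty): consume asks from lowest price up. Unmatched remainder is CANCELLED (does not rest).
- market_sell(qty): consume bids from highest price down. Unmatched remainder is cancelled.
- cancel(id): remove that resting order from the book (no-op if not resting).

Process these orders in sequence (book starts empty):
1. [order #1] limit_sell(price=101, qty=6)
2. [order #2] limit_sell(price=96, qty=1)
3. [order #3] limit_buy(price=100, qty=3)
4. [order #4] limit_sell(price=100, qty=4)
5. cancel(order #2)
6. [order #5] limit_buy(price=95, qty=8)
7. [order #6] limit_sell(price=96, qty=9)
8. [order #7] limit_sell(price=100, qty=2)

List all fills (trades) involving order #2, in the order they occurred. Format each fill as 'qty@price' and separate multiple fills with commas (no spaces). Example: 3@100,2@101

After op 1 [order #1] limit_sell(price=101, qty=6): fills=none; bids=[-] asks=[#1:6@101]
After op 2 [order #2] limit_sell(price=96, qty=1): fills=none; bids=[-] asks=[#2:1@96 #1:6@101]
After op 3 [order #3] limit_buy(price=100, qty=3): fills=#3x#2:1@96; bids=[#3:2@100] asks=[#1:6@101]
After op 4 [order #4] limit_sell(price=100, qty=4): fills=#3x#4:2@100; bids=[-] asks=[#4:2@100 #1:6@101]
After op 5 cancel(order #2): fills=none; bids=[-] asks=[#4:2@100 #1:6@101]
After op 6 [order #5] limit_buy(price=95, qty=8): fills=none; bids=[#5:8@95] asks=[#4:2@100 #1:6@101]
After op 7 [order #6] limit_sell(price=96, qty=9): fills=none; bids=[#5:8@95] asks=[#6:9@96 #4:2@100 #1:6@101]
After op 8 [order #7] limit_sell(price=100, qty=2): fills=none; bids=[#5:8@95] asks=[#6:9@96 #4:2@100 #7:2@100 #1:6@101]

Answer: 1@96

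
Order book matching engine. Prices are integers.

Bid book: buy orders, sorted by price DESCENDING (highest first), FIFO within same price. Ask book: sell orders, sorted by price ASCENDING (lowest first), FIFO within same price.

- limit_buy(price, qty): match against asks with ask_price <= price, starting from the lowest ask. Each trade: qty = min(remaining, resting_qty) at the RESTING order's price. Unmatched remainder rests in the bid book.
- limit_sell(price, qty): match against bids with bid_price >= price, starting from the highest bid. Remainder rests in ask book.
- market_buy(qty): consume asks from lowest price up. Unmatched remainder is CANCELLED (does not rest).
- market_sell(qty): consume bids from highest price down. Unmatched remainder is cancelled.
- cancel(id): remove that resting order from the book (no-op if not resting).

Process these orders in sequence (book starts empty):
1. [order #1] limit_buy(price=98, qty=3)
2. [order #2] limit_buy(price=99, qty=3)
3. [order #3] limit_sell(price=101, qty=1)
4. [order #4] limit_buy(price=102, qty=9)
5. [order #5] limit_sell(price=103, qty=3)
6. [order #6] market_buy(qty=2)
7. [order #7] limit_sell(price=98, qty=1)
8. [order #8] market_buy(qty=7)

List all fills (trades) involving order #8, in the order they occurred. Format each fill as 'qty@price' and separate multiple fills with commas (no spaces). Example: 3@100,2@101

Answer: 1@103

Derivation:
After op 1 [order #1] limit_buy(price=98, qty=3): fills=none; bids=[#1:3@98] asks=[-]
After op 2 [order #2] limit_buy(price=99, qty=3): fills=none; bids=[#2:3@99 #1:3@98] asks=[-]
After op 3 [order #3] limit_sell(price=101, qty=1): fills=none; bids=[#2:3@99 #1:3@98] asks=[#3:1@101]
After op 4 [order #4] limit_buy(price=102, qty=9): fills=#4x#3:1@101; bids=[#4:8@102 #2:3@99 #1:3@98] asks=[-]
After op 5 [order #5] limit_sell(price=103, qty=3): fills=none; bids=[#4:8@102 #2:3@99 #1:3@98] asks=[#5:3@103]
After op 6 [order #6] market_buy(qty=2): fills=#6x#5:2@103; bids=[#4:8@102 #2:3@99 #1:3@98] asks=[#5:1@103]
After op 7 [order #7] limit_sell(price=98, qty=1): fills=#4x#7:1@102; bids=[#4:7@102 #2:3@99 #1:3@98] asks=[#5:1@103]
After op 8 [order #8] market_buy(qty=7): fills=#8x#5:1@103; bids=[#4:7@102 #2:3@99 #1:3@98] asks=[-]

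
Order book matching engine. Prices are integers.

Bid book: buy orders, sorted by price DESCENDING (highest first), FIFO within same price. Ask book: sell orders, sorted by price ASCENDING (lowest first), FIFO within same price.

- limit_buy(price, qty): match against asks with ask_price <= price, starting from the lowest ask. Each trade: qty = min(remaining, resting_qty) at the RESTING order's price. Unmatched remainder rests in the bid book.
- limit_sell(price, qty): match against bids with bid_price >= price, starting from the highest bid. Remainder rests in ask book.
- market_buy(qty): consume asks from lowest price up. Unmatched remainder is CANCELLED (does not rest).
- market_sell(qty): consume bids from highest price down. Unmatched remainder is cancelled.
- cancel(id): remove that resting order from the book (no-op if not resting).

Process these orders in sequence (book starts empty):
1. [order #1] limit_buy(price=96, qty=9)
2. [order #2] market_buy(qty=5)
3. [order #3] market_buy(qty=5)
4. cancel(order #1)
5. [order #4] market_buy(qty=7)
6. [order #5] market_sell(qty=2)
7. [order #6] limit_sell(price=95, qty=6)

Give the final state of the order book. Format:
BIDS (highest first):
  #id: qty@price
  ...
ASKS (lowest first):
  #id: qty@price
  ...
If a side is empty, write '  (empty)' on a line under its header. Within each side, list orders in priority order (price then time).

After op 1 [order #1] limit_buy(price=96, qty=9): fills=none; bids=[#1:9@96] asks=[-]
After op 2 [order #2] market_buy(qty=5): fills=none; bids=[#1:9@96] asks=[-]
After op 3 [order #3] market_buy(qty=5): fills=none; bids=[#1:9@96] asks=[-]
After op 4 cancel(order #1): fills=none; bids=[-] asks=[-]
After op 5 [order #4] market_buy(qty=7): fills=none; bids=[-] asks=[-]
After op 6 [order #5] market_sell(qty=2): fills=none; bids=[-] asks=[-]
After op 7 [order #6] limit_sell(price=95, qty=6): fills=none; bids=[-] asks=[#6:6@95]

Answer: BIDS (highest first):
  (empty)
ASKS (lowest first):
  #6: 6@95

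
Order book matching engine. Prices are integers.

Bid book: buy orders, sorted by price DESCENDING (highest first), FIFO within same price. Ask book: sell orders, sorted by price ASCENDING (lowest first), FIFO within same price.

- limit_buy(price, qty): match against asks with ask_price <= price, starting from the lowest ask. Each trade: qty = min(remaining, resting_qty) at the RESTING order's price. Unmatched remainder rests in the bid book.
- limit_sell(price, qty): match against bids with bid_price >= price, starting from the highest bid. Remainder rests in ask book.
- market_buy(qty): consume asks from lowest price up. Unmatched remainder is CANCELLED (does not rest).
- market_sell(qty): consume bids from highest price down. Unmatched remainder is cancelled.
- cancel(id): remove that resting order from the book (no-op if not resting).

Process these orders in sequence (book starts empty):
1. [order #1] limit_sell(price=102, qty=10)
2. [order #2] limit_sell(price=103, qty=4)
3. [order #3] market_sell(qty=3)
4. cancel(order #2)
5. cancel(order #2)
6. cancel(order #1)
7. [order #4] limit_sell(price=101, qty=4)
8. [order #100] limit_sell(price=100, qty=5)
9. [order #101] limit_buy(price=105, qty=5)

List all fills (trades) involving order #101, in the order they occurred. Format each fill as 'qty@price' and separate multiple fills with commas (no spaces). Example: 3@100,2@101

After op 1 [order #1] limit_sell(price=102, qty=10): fills=none; bids=[-] asks=[#1:10@102]
After op 2 [order #2] limit_sell(price=103, qty=4): fills=none; bids=[-] asks=[#1:10@102 #2:4@103]
After op 3 [order #3] market_sell(qty=3): fills=none; bids=[-] asks=[#1:10@102 #2:4@103]
After op 4 cancel(order #2): fills=none; bids=[-] asks=[#1:10@102]
After op 5 cancel(order #2): fills=none; bids=[-] asks=[#1:10@102]
After op 6 cancel(order #1): fills=none; bids=[-] asks=[-]
After op 7 [order #4] limit_sell(price=101, qty=4): fills=none; bids=[-] asks=[#4:4@101]
After op 8 [order #100] limit_sell(price=100, qty=5): fills=none; bids=[-] asks=[#100:5@100 #4:4@101]
After op 9 [order #101] limit_buy(price=105, qty=5): fills=#101x#100:5@100; bids=[-] asks=[#4:4@101]

Answer: 5@100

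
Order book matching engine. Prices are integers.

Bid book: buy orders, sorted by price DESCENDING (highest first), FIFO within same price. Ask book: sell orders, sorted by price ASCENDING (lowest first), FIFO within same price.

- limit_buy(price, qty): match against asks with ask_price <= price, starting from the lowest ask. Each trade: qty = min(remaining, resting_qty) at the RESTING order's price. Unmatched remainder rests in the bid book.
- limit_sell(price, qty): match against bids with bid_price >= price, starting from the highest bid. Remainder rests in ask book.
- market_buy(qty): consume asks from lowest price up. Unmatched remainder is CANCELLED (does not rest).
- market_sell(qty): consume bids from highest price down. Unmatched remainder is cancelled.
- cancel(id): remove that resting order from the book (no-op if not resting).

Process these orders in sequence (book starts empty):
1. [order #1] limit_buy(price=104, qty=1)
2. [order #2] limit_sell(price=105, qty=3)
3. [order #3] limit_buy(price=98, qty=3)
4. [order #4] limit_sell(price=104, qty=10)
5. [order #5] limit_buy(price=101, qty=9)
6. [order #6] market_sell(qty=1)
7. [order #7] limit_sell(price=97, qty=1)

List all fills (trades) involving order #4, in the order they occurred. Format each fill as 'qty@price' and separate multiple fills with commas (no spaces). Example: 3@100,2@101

Answer: 1@104

Derivation:
After op 1 [order #1] limit_buy(price=104, qty=1): fills=none; bids=[#1:1@104] asks=[-]
After op 2 [order #2] limit_sell(price=105, qty=3): fills=none; bids=[#1:1@104] asks=[#2:3@105]
After op 3 [order #3] limit_buy(price=98, qty=3): fills=none; bids=[#1:1@104 #3:3@98] asks=[#2:3@105]
After op 4 [order #4] limit_sell(price=104, qty=10): fills=#1x#4:1@104; bids=[#3:3@98] asks=[#4:9@104 #2:3@105]
After op 5 [order #5] limit_buy(price=101, qty=9): fills=none; bids=[#5:9@101 #3:3@98] asks=[#4:9@104 #2:3@105]
After op 6 [order #6] market_sell(qty=1): fills=#5x#6:1@101; bids=[#5:8@101 #3:3@98] asks=[#4:9@104 #2:3@105]
After op 7 [order #7] limit_sell(price=97, qty=1): fills=#5x#7:1@101; bids=[#5:7@101 #3:3@98] asks=[#4:9@104 #2:3@105]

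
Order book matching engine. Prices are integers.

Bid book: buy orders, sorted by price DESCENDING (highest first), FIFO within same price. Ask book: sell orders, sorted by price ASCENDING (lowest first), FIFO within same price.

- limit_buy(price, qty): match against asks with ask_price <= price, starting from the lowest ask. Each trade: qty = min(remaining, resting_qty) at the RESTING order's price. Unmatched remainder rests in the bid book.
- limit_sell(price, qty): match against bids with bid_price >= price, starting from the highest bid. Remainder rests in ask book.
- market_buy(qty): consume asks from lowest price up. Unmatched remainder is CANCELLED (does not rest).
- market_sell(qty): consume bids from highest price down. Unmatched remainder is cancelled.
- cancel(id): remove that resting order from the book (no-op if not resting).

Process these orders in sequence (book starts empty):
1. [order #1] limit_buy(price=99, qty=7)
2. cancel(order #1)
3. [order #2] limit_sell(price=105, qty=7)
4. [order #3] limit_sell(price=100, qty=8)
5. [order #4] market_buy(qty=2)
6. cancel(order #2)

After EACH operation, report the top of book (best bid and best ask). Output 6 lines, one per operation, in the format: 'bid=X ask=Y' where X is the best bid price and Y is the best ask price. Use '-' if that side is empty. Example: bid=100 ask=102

After op 1 [order #1] limit_buy(price=99, qty=7): fills=none; bids=[#1:7@99] asks=[-]
After op 2 cancel(order #1): fills=none; bids=[-] asks=[-]
After op 3 [order #2] limit_sell(price=105, qty=7): fills=none; bids=[-] asks=[#2:7@105]
After op 4 [order #3] limit_sell(price=100, qty=8): fills=none; bids=[-] asks=[#3:8@100 #2:7@105]
After op 5 [order #4] market_buy(qty=2): fills=#4x#3:2@100; bids=[-] asks=[#3:6@100 #2:7@105]
After op 6 cancel(order #2): fills=none; bids=[-] asks=[#3:6@100]

Answer: bid=99 ask=-
bid=- ask=-
bid=- ask=105
bid=- ask=100
bid=- ask=100
bid=- ask=100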